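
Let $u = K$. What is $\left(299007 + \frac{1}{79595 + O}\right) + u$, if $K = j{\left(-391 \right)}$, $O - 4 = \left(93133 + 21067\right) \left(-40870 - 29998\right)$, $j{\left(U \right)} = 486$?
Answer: $\frac{2423810625977492}{8093046001} \approx 2.9949 \cdot 10^{5}$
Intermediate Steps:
$O = -8093125596$ ($O = 4 + \left(93133 + 21067\right) \left(-40870 - 29998\right) = 4 + 114200 \left(-70868\right) = 4 - 8093125600 = -8093125596$)
$K = 486$
$u = 486$
$\left(299007 + \frac{1}{79595 + O}\right) + u = \left(299007 + \frac{1}{79595 - 8093125596}\right) + 486 = \left(299007 + \frac{1}{-8093046001}\right) + 486 = \left(299007 - \frac{1}{8093046001}\right) + 486 = \frac{2419877405621006}{8093046001} + 486 = \frac{2423810625977492}{8093046001}$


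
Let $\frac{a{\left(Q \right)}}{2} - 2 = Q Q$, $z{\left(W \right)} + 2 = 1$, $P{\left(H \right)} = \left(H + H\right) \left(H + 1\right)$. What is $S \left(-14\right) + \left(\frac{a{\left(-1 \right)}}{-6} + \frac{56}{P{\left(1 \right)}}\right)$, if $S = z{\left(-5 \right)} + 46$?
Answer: $-617$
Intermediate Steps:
$P{\left(H \right)} = 2 H \left(1 + H\right)$
$z{\left(W \right)} = -1$ ($z{\left(W \right)} = -2 + 1 = -1$)
$a{\left(Q \right)} = 4 + 2 Q^{2}$ ($a{\left(Q \right)} = 4 + 2 Q Q = 4 + 2 Q^{2}$)
$S = 45$ ($S = -1 + 46 = 45$)
$S \left(-14\right) + \left(\frac{a{\left(-1 \right)}}{-6} + \frac{56}{P{\left(1 \right)}}\right) = 45 \left(-14\right) + \left(\frac{4 + 2 \left(-1\right)^{2}}{-6} + \frac{56}{2 \cdot 1 \left(1 + 1\right)}\right) = -630 + \left(\left(4 + 2 \cdot 1\right) \left(- \frac{1}{6}\right) + \frac{56}{2 \cdot 1 \cdot 2}\right) = -630 + \left(\left(4 + 2\right) \left(- \frac{1}{6}\right) + \frac{56}{4}\right) = -630 + \left(6 \left(- \frac{1}{6}\right) + 56 \cdot \frac{1}{4}\right) = -630 + \left(-1 + 14\right) = -630 + 13 = -617$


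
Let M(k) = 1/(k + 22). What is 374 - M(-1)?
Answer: 7853/21 ≈ 373.95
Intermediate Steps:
M(k) = 1/(22 + k)
374 - M(-1) = 374 - 1/(22 - 1) = 374 - 1/21 = 7853/21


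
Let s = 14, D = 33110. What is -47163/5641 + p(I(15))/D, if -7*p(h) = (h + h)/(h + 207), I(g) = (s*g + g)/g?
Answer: -80889172615/9674867818 ≈ -8.3607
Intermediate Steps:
I(g) = 15 (I(g) = (14*g + g)/g = (15*g)/g = 15)
p(h) = -2*h/(7*(207 + h)) (p(h) = -(h + h)/(7*(h + 207)) = -2*h/(7*(207 + h)))
-47163/5641 + p(I(15))/D = -47163/5641 - 2*15/(1449 + 7*15)/33110 = -47163*1/5641 - 2*15/(1449 + 105)*(1/33110) = -47163/5641 - 2*15/1554*(1/33110) = -47163/5641 - 2*15*1/1554*(1/33110) = -47163/5641 - 5/259*1/33110 = -47163/5641 - 1/1715098 = -80889172615/9674867818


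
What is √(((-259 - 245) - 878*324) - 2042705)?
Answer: I*√2327681 ≈ 1525.7*I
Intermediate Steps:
√(((-259 - 245) - 878*324) - 2042705) = √((-504 - 284472) - 2042705) = √(-284976 - 2042705) = √(-2327681) = I*√2327681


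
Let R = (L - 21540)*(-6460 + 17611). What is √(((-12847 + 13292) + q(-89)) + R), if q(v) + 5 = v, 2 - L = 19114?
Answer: 9*I*√5596421 ≈ 21291.0*I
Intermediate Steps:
L = -19112 (L = 2 - 1*19114 = 2 - 19114 = -19112)
q(v) = -5 + v
R = -453310452 (R = (-19112 - 21540)*(-6460 + 17611) = -40652*11151 = -453310452)
√(((-12847 + 13292) + q(-89)) + R) = √(((-12847 + 13292) + (-5 - 89)) - 453310452) = √((445 - 94) - 453310452) = √(351 - 453310452) = √(-453310101) = 9*I*√5596421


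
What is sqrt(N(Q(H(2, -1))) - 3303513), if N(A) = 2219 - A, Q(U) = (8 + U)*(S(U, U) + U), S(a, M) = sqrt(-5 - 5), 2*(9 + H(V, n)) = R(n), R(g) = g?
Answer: sqrt(-13205233 + 6*I*sqrt(10))/2 ≈ 0.0013053 + 1817.0*I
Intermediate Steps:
H(V, n) = -9 + n/2
S(a, M) = I*sqrt(10) (S(a, M) = sqrt(-10) = I*sqrt(10))
Q(U) = (8 + U)*(U + I*sqrt(10)) (Q(U) = (8 + U)*(I*sqrt(10) + U) = (8 + U)*(U + I*sqrt(10)))
sqrt(N(Q(H(2, -1))) - 3303513) = sqrt((2219 - ((-9 + (1/2)*(-1))**2 + 8*(-9 + (1/2)*(-1)) + 8*I*sqrt(10) + I*(-9 + (1/2)*(-1))*sqrt(10))) - 3303513) = sqrt((2219 - ((-9 - 1/2)**2 + 8*(-9 - 1/2) + 8*I*sqrt(10) + I*(-9 - 1/2)*sqrt(10))) - 3303513) = sqrt((2219 - ((-19/2)**2 + 8*(-19/2) + 8*I*sqrt(10) + I*(-19/2)*sqrt(10))) - 3303513) = sqrt((2219 - (361/4 - 76 + 8*I*sqrt(10) - 19*I*sqrt(10)/2)) - 3303513) = sqrt((2219 - (57/4 - 3*I*sqrt(10)/2)) - 3303513) = sqrt((2219 + (-57/4 + 3*I*sqrt(10)/2)) - 3303513) = sqrt((8819/4 + 3*I*sqrt(10)/2) - 3303513) = sqrt(-13205233/4 + 3*I*sqrt(10)/2)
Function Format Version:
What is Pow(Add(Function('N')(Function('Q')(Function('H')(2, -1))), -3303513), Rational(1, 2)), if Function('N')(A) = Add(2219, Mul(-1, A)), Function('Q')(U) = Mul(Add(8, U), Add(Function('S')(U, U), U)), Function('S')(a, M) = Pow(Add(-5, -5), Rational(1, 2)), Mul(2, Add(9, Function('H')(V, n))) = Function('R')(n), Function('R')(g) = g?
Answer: Mul(Rational(1, 2), Pow(Add(-13205233, Mul(6, I, Pow(10, Rational(1, 2)))), Rational(1, 2))) ≈ Add(0.0013053, Mul(1817.0, I))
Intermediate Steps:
Function('H')(V, n) = Add(-9, Mul(Rational(1, 2), n))
Function('S')(a, M) = Mul(I, Pow(10, Rational(1, 2))) (Function('S')(a, M) = Pow(-10, Rational(1, 2)) = Mul(I, Pow(10, Rational(1, 2))))
Function('Q')(U) = Mul(Add(8, U), Add(U, Mul(I, Pow(10, Rational(1, 2))))) (Function('Q')(U) = Mul(Add(8, U), Add(Mul(I, Pow(10, Rational(1, 2))), U)) = Mul(Add(8, U), Add(U, Mul(I, Pow(10, Rational(1, 2))))))
Pow(Add(Function('N')(Function('Q')(Function('H')(2, -1))), -3303513), Rational(1, 2)) = Pow(Add(Add(2219, Mul(-1, Add(Pow(Add(-9, Mul(Rational(1, 2), -1)), 2), Mul(8, Add(-9, Mul(Rational(1, 2), -1))), Mul(8, I, Pow(10, Rational(1, 2))), Mul(I, Add(-9, Mul(Rational(1, 2), -1)), Pow(10, Rational(1, 2)))))), -3303513), Rational(1, 2)) = Pow(Add(Add(2219, Mul(-1, Add(Pow(Add(-9, Rational(-1, 2)), 2), Mul(8, Add(-9, Rational(-1, 2))), Mul(8, I, Pow(10, Rational(1, 2))), Mul(I, Add(-9, Rational(-1, 2)), Pow(10, Rational(1, 2)))))), -3303513), Rational(1, 2)) = Pow(Add(Add(2219, Mul(-1, Add(Pow(Rational(-19, 2), 2), Mul(8, Rational(-19, 2)), Mul(8, I, Pow(10, Rational(1, 2))), Mul(I, Rational(-19, 2), Pow(10, Rational(1, 2)))))), -3303513), Rational(1, 2)) = Pow(Add(Add(2219, Mul(-1, Add(Rational(361, 4), -76, Mul(8, I, Pow(10, Rational(1, 2))), Mul(Rational(-19, 2), I, Pow(10, Rational(1, 2)))))), -3303513), Rational(1, 2)) = Pow(Add(Add(2219, Mul(-1, Add(Rational(57, 4), Mul(Rational(-3, 2), I, Pow(10, Rational(1, 2)))))), -3303513), Rational(1, 2)) = Pow(Add(Add(2219, Add(Rational(-57, 4), Mul(Rational(3, 2), I, Pow(10, Rational(1, 2))))), -3303513), Rational(1, 2)) = Pow(Add(Add(Rational(8819, 4), Mul(Rational(3, 2), I, Pow(10, Rational(1, 2)))), -3303513), Rational(1, 2)) = Pow(Add(Rational(-13205233, 4), Mul(Rational(3, 2), I, Pow(10, Rational(1, 2)))), Rational(1, 2))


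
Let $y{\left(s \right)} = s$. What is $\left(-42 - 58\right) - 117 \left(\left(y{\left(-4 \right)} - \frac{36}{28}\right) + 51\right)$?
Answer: $- \frac{38140}{7} \approx -5448.6$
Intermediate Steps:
$\left(-42 - 58\right) - 117 \left(\left(y{\left(-4 \right)} - \frac{36}{28}\right) + 51\right) = \left(-42 - 58\right) - 117 \left(\left(-4 - \frac{36}{28}\right) + 51\right) = -100 - 117 \left(\left(-4 - \frac{9}{7}\right) + 51\right) = -100 - 117 \left(- \frac{37}{7} + 51\right) = -100 - \frac{37440}{7} = - \frac{38140}{7}$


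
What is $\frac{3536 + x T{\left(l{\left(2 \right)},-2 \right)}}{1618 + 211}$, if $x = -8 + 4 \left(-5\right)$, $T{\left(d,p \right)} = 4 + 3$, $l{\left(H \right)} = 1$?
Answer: $\frac{3340}{1829} \approx 1.8261$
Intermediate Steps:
$T{\left(d,p \right)} = 7$
$x = -28$ ($x = -8 - 20 = -28$)
$\frac{3536 + x T{\left(l{\left(2 \right)},-2 \right)}}{1618 + 211} = \frac{3536 - 196}{1618 + 211} = \frac{3536 - 196}{1829} = 3340 \cdot \frac{1}{1829} = \frac{3340}{1829}$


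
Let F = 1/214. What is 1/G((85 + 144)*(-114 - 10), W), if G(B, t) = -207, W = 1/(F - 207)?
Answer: -1/207 ≈ -0.0048309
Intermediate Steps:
F = 1/214 ≈ 0.0046729
W = -214/44297 (W = 1/(1/214 - 207) = 1/(-44297/214) = -214/44297 ≈ -0.0048310)
1/G((85 + 144)*(-114 - 10), W) = 1/(-207) = -1/207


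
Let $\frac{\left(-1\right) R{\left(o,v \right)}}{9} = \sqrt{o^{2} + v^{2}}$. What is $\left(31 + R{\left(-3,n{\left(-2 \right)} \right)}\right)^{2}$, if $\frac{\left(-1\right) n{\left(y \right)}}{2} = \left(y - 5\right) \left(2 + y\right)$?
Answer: $16$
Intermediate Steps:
$n{\left(y \right)} = - 2 \left(-5 + y\right) \left(2 + y\right)$ ($n{\left(y \right)} = - 2 \left(y - 5\right) \left(2 + y\right) = - 2 \left(-5 + y\right) \left(2 + y\right)$)
$R{\left(o,v \right)} = - 9 \sqrt{o^{2} + v^{2}}$
$\left(31 + R{\left(-3,n{\left(-2 \right)} \right)}\right)^{2} = \left(31 - 9 \sqrt{\left(-3\right)^{2} + \left(20 - 2 \left(-2\right)^{2} + 6 \left(-2\right)\right)^{2}}\right)^{2} = \left(31 - 9 \sqrt{9 + \left(20 - 8 - 12\right)^{2}}\right)^{2} = \left(31 - 9 \sqrt{9 + 0^{2}}\right)^{2} = \left(31 - 9 \sqrt{9 + 0}\right)^{2} = \left(31 - 9 \sqrt{9}\right)^{2} = \left(31 - 27\right)^{2} = 4^{2} = 16$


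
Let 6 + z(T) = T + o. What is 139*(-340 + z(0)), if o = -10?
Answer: -49484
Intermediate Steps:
z(T) = -16 + T (z(T) = -6 + (T - 10) = -6 + (-10 + T) = -16 + T)
139*(-340 + z(0)) = 139*(-340 + (-16 + 0)) = 139*(-340 - 16) = 139*(-356) = -49484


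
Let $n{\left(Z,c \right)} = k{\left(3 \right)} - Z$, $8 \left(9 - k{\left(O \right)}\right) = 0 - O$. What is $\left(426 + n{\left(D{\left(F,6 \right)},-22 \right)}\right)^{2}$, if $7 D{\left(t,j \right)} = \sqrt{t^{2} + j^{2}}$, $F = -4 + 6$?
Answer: $\frac{594435721}{3136} - \frac{3483 \sqrt{10}}{14} \approx 1.8877 \cdot 10^{5}$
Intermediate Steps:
$k{\left(O \right)} = 9 + \frac{O}{8}$ ($k{\left(O \right)} = 9 - \frac{0 - O}{8} = 9 - \frac{\left(-1\right) O}{8} = 9 + \frac{O}{8}$)
$F = 2$
$D{\left(t,j \right)} = \frac{\sqrt{j^{2} + t^{2}}}{7}$ ($D{\left(t,j \right)} = \frac{\sqrt{t^{2} + j^{2}}}{7} = \frac{\sqrt{j^{2} + t^{2}}}{7}$)
$n{\left(Z,c \right)} = \frac{75}{8} - Z$ ($n{\left(Z,c \right)} = \left(9 + \frac{1}{8} \cdot 3\right) - Z = \left(9 + \frac{3}{8}\right) - Z = \frac{75}{8} - Z$)
$\left(426 + n{\left(D{\left(F,6 \right)},-22 \right)}\right)^{2} = \left(426 + \left(\frac{75}{8} - \frac{\sqrt{6^{2} + 2^{2}}}{7}\right)\right)^{2} = \left(426 + \left(\frac{75}{8} - \frac{\sqrt{36 + 4}}{7}\right)\right)^{2} = \left(426 + \left(\frac{75}{8} - \frac{\sqrt{40}}{7}\right)\right)^{2} = \left(426 + \left(\frac{75}{8} - \frac{2 \sqrt{10}}{7}\right)\right)^{2} = \left(\frac{3483}{8} - \frac{2 \sqrt{10}}{7}\right)^{2}$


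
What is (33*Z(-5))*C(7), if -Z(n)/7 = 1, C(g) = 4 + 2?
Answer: -1386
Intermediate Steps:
C(g) = 6
Z(n) = -7 (Z(n) = -7*1 = -7)
(33*Z(-5))*C(7) = (33*(-7))*6 = -231*6 = -1386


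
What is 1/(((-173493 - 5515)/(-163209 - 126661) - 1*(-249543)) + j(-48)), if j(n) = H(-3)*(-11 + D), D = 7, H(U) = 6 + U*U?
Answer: 144935/36158908109 ≈ 4.0083e-6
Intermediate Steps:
H(U) = 6 + U**2
j(n) = -60 (j(n) = (6 + (-3)**2)*(-11 + 7) = (6 + 9)*(-4) = 15*(-4) = -60)
1/(((-173493 - 5515)/(-163209 - 126661) - 1*(-249543)) + j(-48)) = 1/(((-173493 - 5515)/(-163209 - 126661) - 1*(-249543)) - 60) = 1/((-179008/(-289870) + 249543) - 60) = 1/((-179008*(-1/289870) + 249543) - 60) = 1/((89504/144935 + 249543) - 60) = 1/(36167604209/144935 - 60) = 1/(36158908109/144935) = 144935/36158908109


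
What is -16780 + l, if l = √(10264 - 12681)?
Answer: -16780 + I*√2417 ≈ -16780.0 + 49.163*I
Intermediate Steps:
l = I*√2417 (l = √(-2417) = I*√2417 ≈ 49.163*I)
-16780 + l = -16780 + I*√2417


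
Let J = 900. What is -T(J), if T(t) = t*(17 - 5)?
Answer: -10800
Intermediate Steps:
T(t) = 12*t (T(t) = t*12 = 12*t)
-T(J) = -12*900 = -1*10800 = -10800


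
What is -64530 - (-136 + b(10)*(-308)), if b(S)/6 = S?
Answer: -45914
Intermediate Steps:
b(S) = 6*S
-64530 - (-136 + b(10)*(-308)) = -64530 - (-136 + (6*10)*(-308)) = -64530 - (-136 + 60*(-308)) = -64530 - (-136 - 18480) = -64530 - 1*(-18616) = -64530 + 18616 = -45914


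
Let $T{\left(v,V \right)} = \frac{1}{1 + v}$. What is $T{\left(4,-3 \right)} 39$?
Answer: $\frac{39}{5} \approx 7.8$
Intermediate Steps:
$T{\left(4,-3 \right)} 39 = \frac{1}{1 + 4} \cdot 39 = \frac{1}{5} \cdot 39 = \frac{39}{5}$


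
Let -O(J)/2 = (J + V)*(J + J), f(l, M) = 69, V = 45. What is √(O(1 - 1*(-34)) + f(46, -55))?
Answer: I*√11131 ≈ 105.5*I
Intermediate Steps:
O(J) = -4*J*(45 + J) (O(J) = -2*(J + 45)*(J + J) = -2*(45 + J)*2*J = -4*J*(45 + J))
√(O(1 - 1*(-34)) + f(46, -55)) = √(-4*(1 - 1*(-34))*(45 + (1 - 1*(-34))) + 69) = √(-4*(1 + 34)*(45 + (1 + 34)) + 69) = √(-4*35*(45 + 35) + 69) = √(-4*35*80 + 69) = √(-11200 + 69) = √(-11131) = I*√11131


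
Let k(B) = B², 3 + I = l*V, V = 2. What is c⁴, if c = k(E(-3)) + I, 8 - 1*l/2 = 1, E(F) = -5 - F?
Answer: 707281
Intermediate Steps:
l = 14 (l = 16 - 2*1 = 16 - 2 = 14)
I = 25 (I = -3 + 14*2 = -3 + 28 = 25)
c = 29 (c = (-5 - 1*(-3))² + 25 = (-5 + 3)² + 25 = (-2)² + 25 = 4 + 25 = 29)
c⁴ = 29⁴ = 707281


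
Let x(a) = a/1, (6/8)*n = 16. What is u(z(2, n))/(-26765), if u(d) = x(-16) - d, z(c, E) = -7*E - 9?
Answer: -427/80295 ≈ -0.0053179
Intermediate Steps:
n = 64/3 (n = (4/3)*16 = 64/3 ≈ 21.333)
x(a) = a (x(a) = a*1 = a)
z(c, E) = -9 - 7*E
u(d) = -16 - d
u(z(2, n))/(-26765) = (-16 - (-9 - 7*64/3))/(-26765) = (-16 - (-9 - 448/3))*(-1/26765) = (-16 - 1*(-475/3))*(-1/26765) = (-16 + 475/3)*(-1/26765) = (427/3)*(-1/26765) = -427/80295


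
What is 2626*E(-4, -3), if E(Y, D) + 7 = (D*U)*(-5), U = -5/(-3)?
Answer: 47268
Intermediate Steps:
U = 5/3 (U = -5*(-⅓) = 5/3 ≈ 1.6667)
E(Y, D) = -7 - 25*D/3 (E(Y, D) = -7 + (D*(5/3))*(-5) = -7 + (5*D/3)*(-5) = -7 - 25*D/3)
2626*E(-4, -3) = 2626*(-7 - 25/3*(-3)) = 2626*(-7 + 25) = 2626*18 = 47268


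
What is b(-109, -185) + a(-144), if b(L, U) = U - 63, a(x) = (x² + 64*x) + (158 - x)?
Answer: 11574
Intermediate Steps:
a(x) = 158 + x² + 63*x
b(L, U) = -63 + U
b(-109, -185) + a(-144) = (-63 - 185) + (158 + (-144)² + 63*(-144)) = -248 + (158 + 20736 - 9072) = -248 + 11822 = 11574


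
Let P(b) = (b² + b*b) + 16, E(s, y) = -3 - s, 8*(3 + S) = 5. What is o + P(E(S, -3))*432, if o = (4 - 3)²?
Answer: 14501/2 ≈ 7250.5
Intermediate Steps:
S = -19/8 (S = -3 + (⅛)*5 = -3 + 5/8 = -19/8 ≈ -2.3750)
o = 1 (o = 1² = 1)
P(b) = 16 + 2*b² (P(b) = (b² + b²) + 16 = 2*b² + 16 = 16 + 2*b²)
o + P(E(S, -3))*432 = 1 + (16 + 2*(-3 - 1*(-19/8))²)*432 = 1 + (16 + 2*(-3 + 19/8)²)*432 = 1 + (16 + 2*(-5/8)²)*432 = 1 + (16 + 2*(25/64))*432 = 1 + (16 + 25/32)*432 = 1 + (537/32)*432 = 1 + 14499/2 = 14501/2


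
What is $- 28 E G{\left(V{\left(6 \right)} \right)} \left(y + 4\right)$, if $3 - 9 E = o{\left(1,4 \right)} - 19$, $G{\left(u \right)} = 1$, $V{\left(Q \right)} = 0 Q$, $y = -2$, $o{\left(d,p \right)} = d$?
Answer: $- \frac{392}{3} \approx -130.67$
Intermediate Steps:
$V{\left(Q \right)} = 0$
$E = \frac{7}{3}$ ($E = \frac{1}{3} - \frac{1 - 19}{9} = \frac{1}{3} - -2 = \frac{1}{3} + 2 = \frac{7}{3} \approx 2.3333$)
$- 28 E G{\left(V{\left(6 \right)} \right)} \left(y + 4\right) = \left(-28\right) \frac{7}{3} \cdot 1 \left(-2 + 4\right) = - \frac{196 \cdot 1 \cdot 2}{3} = \left(- \frac{196}{3}\right) 2 = - \frac{392}{3}$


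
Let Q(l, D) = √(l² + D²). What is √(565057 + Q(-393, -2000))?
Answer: √(565057 + √4154449) ≈ 753.06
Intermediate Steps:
Q(l, D) = √(D² + l²)
√(565057 + Q(-393, -2000)) = √(565057 + √((-2000)² + (-393)²)) = √(565057 + √(4000000 + 154449)) = √(565057 + √4154449)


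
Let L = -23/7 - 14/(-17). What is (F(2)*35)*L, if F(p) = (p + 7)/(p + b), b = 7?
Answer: -1465/17 ≈ -86.177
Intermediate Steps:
L = -293/119 (L = -23*⅐ - 14*(-1/17) = -23/7 + 14/17 = -293/119 ≈ -2.4622)
F(p) = 1 (F(p) = (p + 7)/(p + 7) = (7 + p)/(7 + p) = 1)
(F(2)*35)*L = (1*35)*(-293/119) = 35*(-293/119) = -1465/17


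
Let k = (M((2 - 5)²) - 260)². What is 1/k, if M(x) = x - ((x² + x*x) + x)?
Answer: 1/178084 ≈ 5.6153e-6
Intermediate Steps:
M(x) = -2*x² (M(x) = x - ((x² + x²) + x) = x - (2*x² + x) = x - (x + 2*x²) = x + (-x - 2*x²) = -2*x²)
k = 178084 (k = (-2*(2 - 5)⁴ - 260)² = (-2*((-3)²)² - 260)² = (-2*9² - 260)² = (-2*81 - 260)² = (-162 - 260)² = (-422)² = 178084)
1/k = 1/178084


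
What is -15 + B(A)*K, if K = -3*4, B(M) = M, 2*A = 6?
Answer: -51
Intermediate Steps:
A = 3 (A = (½)*6 = 3)
K = -12
-15 + B(A)*K = -15 + 3*(-12) = -15 - 36 = -51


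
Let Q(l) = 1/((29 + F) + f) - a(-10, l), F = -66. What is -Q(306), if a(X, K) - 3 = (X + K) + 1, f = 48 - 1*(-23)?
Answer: 10199/34 ≈ 299.97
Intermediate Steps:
f = 71 (f = 48 + 23 = 71)
a(X, K) = 4 + K + X (a(X, K) = 3 + ((X + K) + 1) = 3 + ((K + X) + 1) = 3 + (1 + K + X) = 4 + K + X)
Q(l) = 205/34 - l (Q(l) = 1/((29 - 66) + 71) - (4 + l - 10) = 1/(-37 + 71) - (-6 + l) = 1/34 + (6 - l) = 205/34 - l)
-Q(306) = -(205/34 - 1*306) = -(205/34 - 306) = -1*(-10199/34) = 10199/34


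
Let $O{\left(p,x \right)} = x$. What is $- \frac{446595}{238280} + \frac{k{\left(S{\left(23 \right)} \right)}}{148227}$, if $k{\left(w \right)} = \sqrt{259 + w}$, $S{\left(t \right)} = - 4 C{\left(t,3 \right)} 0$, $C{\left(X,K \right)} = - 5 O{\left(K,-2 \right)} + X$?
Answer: $- \frac{89319}{47656} + \frac{\sqrt{259}}{148227} \approx -1.8741$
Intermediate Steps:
$C{\left(X,K \right)} = 10 + X$ ($C{\left(X,K \right)} = \left(-5\right) \left(-2\right) + X = 10 + X$)
$S{\left(t \right)} = 0$ ($S{\left(t \right)} = - 4 \left(10 + t\right) 0 = \left(-40 - 4 t\right) 0 = 0$)
$- \frac{446595}{238280} + \frac{k{\left(S{\left(23 \right)} \right)}}{148227} = - \frac{446595}{238280} + \frac{\sqrt{259 + 0}}{148227} = \left(-446595\right) \frac{1}{238280} + \sqrt{259} \cdot \frac{1}{148227} = - \frac{89319}{47656} + \frac{\sqrt{259}}{148227}$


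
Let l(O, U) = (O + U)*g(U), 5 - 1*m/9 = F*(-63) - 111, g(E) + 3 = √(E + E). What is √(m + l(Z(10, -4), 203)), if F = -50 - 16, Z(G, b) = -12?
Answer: √(-36951 + 191*√406) ≈ 181.94*I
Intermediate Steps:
g(E) = -3 + √2*√E (g(E) = -3 + √(E + E) = -3 + √(2*E) = -3 + √2*√E)
F = -66
m = -36378 (m = 45 - 9*(-66*(-63) - 111) = 45 - 9*(4158 - 111) = 45 - 9*4047 = 45 - 36423 = -36378)
l(O, U) = (-3 + √2*√U)*(O + U) (l(O, U) = (O + U)*(-3 + √2*√U) = (-3 + √2*√U)*(O + U))
√(m + l(Z(10, -4), 203)) = √(-36378 + (-3 + √2*√203)*(-12 + 203)) = √(-36378 + (-3 + √406)*191) = √(-36378 + (-573 + 191*√406)) = √(-36951 + 191*√406)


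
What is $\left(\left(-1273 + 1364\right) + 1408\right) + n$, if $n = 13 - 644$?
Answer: $868$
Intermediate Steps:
$n = -631$ ($n = 13 - 644 = -631$)
$\left(\left(-1273 + 1364\right) + 1408\right) + n = \left(\left(-1273 + 1364\right) + 1408\right) - 631 = \left(91 + 1408\right) - 631 = 1499 - 631 = 868$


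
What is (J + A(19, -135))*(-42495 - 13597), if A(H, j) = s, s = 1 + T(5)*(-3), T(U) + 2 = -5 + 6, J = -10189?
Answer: 571297020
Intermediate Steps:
T(U) = -1 (T(U) = -2 + (-5 + 6) = -2 + 1 = -1)
s = 4 (s = 1 - 1*(-3) = 1 + 3 = 4)
A(H, j) = 4
(J + A(19, -135))*(-42495 - 13597) = (-10189 + 4)*(-42495 - 13597) = -10185*(-56092) = 571297020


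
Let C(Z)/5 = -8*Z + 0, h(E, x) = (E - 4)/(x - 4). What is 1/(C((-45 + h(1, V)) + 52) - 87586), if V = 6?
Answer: -1/87806 ≈ -1.1389e-5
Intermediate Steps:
h(E, x) = (-4 + E)/(-4 + x)
C(Z) = -40*Z (C(Z) = 5*(-8*Z + 0) = 5*(-8*Z) = -40*Z)
1/(C((-45 + h(1, V)) + 52) - 87586) = 1/(-40*((-45 + (-4 + 1)/(-4 + 6)) + 52) - 87586) = 1/(-40*((-45 - 3/2) + 52) - 87586) = 1/(-40*(-93/2 + 52) - 87586) = 1/(-40*11/2 - 87586) = 1/(-220 - 87586) = 1/(-87806) = -1/87806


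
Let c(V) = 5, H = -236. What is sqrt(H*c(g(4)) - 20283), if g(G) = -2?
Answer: 13*I*sqrt(127) ≈ 146.5*I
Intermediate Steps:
sqrt(H*c(g(4)) - 20283) = sqrt(-236*5 - 20283) = sqrt(-1180 - 20283) = sqrt(-21463) = 13*I*sqrt(127)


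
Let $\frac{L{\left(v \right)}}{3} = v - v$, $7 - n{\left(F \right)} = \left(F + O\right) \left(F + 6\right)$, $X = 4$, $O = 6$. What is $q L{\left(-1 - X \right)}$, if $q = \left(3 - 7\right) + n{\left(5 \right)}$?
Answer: $0$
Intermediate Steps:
$n{\left(F \right)} = 7 - \left(6 + F\right)^{2}$ ($n{\left(F \right)} = 7 - \left(F + 6\right) \left(F + 6\right) = 7 - \left(6 + F\right) \left(6 + F\right) = 7 - \left(6 + F\right)^{2}$)
$q = -118$ ($q = \left(3 - 7\right) - 114 = -4 - 114 = -118$)
$L{\left(v \right)} = 0$ ($L{\left(v \right)} = 3 \left(v - v\right) = 3 \cdot 0 = 0$)
$q L{\left(-1 - X \right)} = \left(-118\right) 0 = 0$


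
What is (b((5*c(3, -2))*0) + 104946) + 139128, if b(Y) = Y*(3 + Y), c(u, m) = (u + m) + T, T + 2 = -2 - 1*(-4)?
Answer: 244074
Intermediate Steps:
T = 0 (T = -2 + (-2 - 1*(-4)) = -2 + (-2 + 4) = -2 + 2 = 0)
c(u, m) = m + u (c(u, m) = (u + m) + 0 = (m + u) + 0 = m + u)
(b((5*c(3, -2))*0) + 104946) + 139128 = (((5*(-2 + 3))*0)*(3 + (5*(-2 + 3))*0) + 104946) + 139128 = (((5*1)*0)*(3 + (5*1)*0) + 104946) + 139128 = ((5*0)*(3 + 5*0) + 104946) + 139128 = (0*(3 + 0) + 104946) + 139128 = (0*3 + 104946) + 139128 = (0 + 104946) + 139128 = 104946 + 139128 = 244074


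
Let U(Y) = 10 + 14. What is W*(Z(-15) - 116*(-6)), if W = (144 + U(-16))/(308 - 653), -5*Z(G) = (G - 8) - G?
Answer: -195328/575 ≈ -339.70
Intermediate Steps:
U(Y) = 24
Z(G) = 8/5 (Z(G) = -((G - 8) - G)/5 = -((-8 + G) - G)/5 = -⅕*(-8) = 8/5)
W = -56/115 (W = (144 + 24)/(308 - 653) = 168/(-345) = 168*(-1/345) = -56/115 ≈ -0.48696)
W*(Z(-15) - 116*(-6)) = -56*(8/5 - 116*(-6))/115 = -56*(8/5 + 696)/115 = -56/115*3488/5 = -195328/575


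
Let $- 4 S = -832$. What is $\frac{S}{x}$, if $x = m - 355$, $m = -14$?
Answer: $- \frac{208}{369} \approx -0.56369$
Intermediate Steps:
$S = 208$ ($S = \left(- \frac{1}{4}\right) \left(-832\right) = 208$)
$x = -369$ ($x = -14 - 355 = -369$)
$\frac{S}{x} = \frac{208}{-369} = 208 \left(- \frac{1}{369}\right) = - \frac{208}{369}$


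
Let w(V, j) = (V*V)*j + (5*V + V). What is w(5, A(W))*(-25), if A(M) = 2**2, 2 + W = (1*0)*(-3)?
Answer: -3250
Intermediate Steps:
W = -2 (W = -2 + (1*0)*(-3) = -2 + 0*(-3) = -2 + 0 = -2)
A(M) = 4
w(V, j) = 6*V + j*V**2 (w(V, j) = V**2*j + 6*V = j*V**2 + 6*V = 6*V + j*V**2)
w(5, A(W))*(-25) = (5*(6 + 5*4))*(-25) = (5*(6 + 20))*(-25) = (5*26)*(-25) = 130*(-25) = -3250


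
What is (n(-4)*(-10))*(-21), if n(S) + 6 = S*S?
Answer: 2100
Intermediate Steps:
n(S) = -6 + S² (n(S) = -6 + S*S = -6 + S²)
(n(-4)*(-10))*(-21) = ((-6 + (-4)²)*(-10))*(-21) = ((-6 + 16)*(-10))*(-21) = (10*(-10))*(-21) = -100*(-21) = 2100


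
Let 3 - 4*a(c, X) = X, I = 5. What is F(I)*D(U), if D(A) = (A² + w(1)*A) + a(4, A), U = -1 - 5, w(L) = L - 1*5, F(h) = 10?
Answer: 1245/2 ≈ 622.50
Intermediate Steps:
a(c, X) = ¾ - X/4
w(L) = -5 + L (w(L) = L - 5 = -5 + L)
U = -6
D(A) = ¾ + A² - 17*A/4 (D(A) = (A² + (-5 + 1)*A) + (¾ - A/4) = (A² - 4*A) + (¾ - A/4) = ¾ + A² - 17*A/4)
F(I)*D(U) = 10*(¾ + (-6)² - 17/4*(-6)) = 10*(¾ + 36 + 51/2) = 10*(249/4) = 1245/2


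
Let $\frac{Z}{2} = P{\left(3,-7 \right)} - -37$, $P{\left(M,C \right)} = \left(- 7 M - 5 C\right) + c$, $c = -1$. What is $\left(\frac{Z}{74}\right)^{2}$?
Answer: $\frac{2500}{1369} \approx 1.8262$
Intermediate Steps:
$P{\left(M,C \right)} = -1 - 7 M - 5 C$ ($P{\left(M,C \right)} = \left(- 7 M - 5 C\right) - 1 = -1 - 7 M - 5 C$)
$Z = 100$ ($Z = 2 \left(\left(-1 - 21 - -35\right) - -37\right) = 2 \left(\left(-1 - 21 + 35\right) + 37\right) = 2 \left(13 + 37\right) = 2 \cdot 50 = 100$)
$\left(\frac{Z}{74}\right)^{2} = \left(\frac{100}{74}\right)^{2} = \left(100 \cdot \frac{1}{74}\right)^{2} = \left(\frac{50}{37}\right)^{2} = \frac{2500}{1369}$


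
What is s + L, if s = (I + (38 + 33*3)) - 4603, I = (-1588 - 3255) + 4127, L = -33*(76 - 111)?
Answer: -4027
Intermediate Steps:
L = 1155 (L = -33*(-35) = 1155)
I = -716 (I = -4843 + 4127 = -716)
s = -5182 (s = (-716 + (38 + 33*3)) - 4603 = (-716 + (38 + 99)) - 4603 = (-716 + 137) - 4603 = -579 - 4603 = -5182)
s + L = -5182 + 1155 = -4027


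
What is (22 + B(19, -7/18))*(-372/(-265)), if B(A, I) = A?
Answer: 15252/265 ≈ 57.555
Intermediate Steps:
(22 + B(19, -7/18))*(-372/(-265)) = (22 + 19)*(-372/(-265)) = 41*(-372*(-1/265)) = 41*(372/265) = 15252/265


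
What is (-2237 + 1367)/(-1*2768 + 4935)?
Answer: -870/2167 ≈ -0.40148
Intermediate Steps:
(-2237 + 1367)/(-1*2768 + 4935) = -870/(-2768 + 4935) = -870/2167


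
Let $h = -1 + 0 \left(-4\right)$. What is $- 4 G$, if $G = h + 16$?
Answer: $-60$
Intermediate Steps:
$h = -1$ ($h = -1 + 0 = -1$)
$G = 15$ ($G = -1 + 16 = 15$)
$- 4 G = \left(-4\right) 15 = -60$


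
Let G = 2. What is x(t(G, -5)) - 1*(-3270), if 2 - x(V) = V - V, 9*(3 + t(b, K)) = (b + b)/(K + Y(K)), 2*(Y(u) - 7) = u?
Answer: 3272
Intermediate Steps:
Y(u) = 7 + u/2
t(b, K) = -3 + 2*b/(9*(7 + 3*K/2)) (t(b, K) = -3 + ((b + b)/(K + (7 + K/2)))/9 = -3 + ((2*b)/(7 + 3*K/2))/9 = -3 + (2*b/(7 + 3*K/2))/9 = -3 + 2*b/(9*(7 + 3*K/2)))
x(V) = 2 (x(V) = 2 - (V - V) = 2 - 1*0 = 2 + 0 = 2)
x(t(G, -5)) - 1*(-3270) = 2 - 1*(-3270) = 2 + 3270 = 3272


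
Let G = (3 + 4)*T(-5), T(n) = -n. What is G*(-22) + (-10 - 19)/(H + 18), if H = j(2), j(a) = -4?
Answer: -10809/14 ≈ -772.07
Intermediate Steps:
H = -4
G = 35 (G = (3 + 4)*(-1*(-5)) = 7*5 = 35)
G*(-22) + (-10 - 19)/(H + 18) = 35*(-22) + (-10 - 19)/(-4 + 18) = -770 - 29/14 = -10809/14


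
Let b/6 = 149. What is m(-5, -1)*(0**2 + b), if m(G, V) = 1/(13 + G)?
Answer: 447/4 ≈ 111.75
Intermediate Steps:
b = 894 (b = 6*149 = 894)
m(-5, -1)*(0**2 + b) = (0**2 + 894)/(13 - 5) = (0 + 894)/8 = (1/8)*894 = 447/4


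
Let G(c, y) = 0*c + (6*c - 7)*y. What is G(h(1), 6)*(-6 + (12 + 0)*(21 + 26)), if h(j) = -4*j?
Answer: -103788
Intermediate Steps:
G(c, y) = y*(-7 + 6*c) (G(c, y) = 0 + (-7 + 6*c)*y = 0 + y*(-7 + 6*c) = y*(-7 + 6*c))
G(h(1), 6)*(-6 + (12 + 0)*(21 + 26)) = (6*(-7 + 6*(-4*1)))*(-6 + (12 + 0)*(21 + 26)) = (6*(-7 + 6*(-4)))*(-6 + 12*47) = (6*(-7 - 24))*(-6 + 564) = (6*(-31))*558 = -186*558 = -103788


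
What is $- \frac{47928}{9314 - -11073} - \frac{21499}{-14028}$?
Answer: $- \frac{234033871}{285988836} \approx -0.81833$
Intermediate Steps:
$- \frac{47928}{9314 - -11073} - \frac{21499}{-14028} = - \frac{47928}{9314 + 11073} - - \frac{21499}{14028} = - \frac{47928}{20387} + \frac{21499}{14028} = - \frac{234033871}{285988836}$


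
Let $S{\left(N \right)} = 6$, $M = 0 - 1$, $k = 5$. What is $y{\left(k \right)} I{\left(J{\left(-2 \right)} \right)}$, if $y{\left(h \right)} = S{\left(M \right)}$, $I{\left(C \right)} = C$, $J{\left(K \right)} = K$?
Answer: $-12$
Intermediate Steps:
$M = -1$ ($M = 0 - 1 = -1$)
$y{\left(h \right)} = 6$
$y{\left(k \right)} I{\left(J{\left(-2 \right)} \right)} = 6 \left(-2\right) = -12$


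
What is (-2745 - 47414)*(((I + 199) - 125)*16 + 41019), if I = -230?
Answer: -1932275157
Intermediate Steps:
(-2745 - 47414)*(((I + 199) - 125)*16 + 41019) = (-2745 - 47414)*(((-230 + 199) - 125)*16 + 41019) = -50159*((-31 - 125)*16 + 41019) = -50159*(-156*16 + 41019) = -50159*(-2496 + 41019) = -50159*38523 = -1932275157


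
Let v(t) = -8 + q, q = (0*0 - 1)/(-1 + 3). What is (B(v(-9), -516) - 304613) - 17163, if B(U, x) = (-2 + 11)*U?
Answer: -643705/2 ≈ -3.2185e+5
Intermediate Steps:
q = -½ (q = (0 - 1)/2 = -1*½ = -½ ≈ -0.50000)
v(t) = -17/2 (v(t) = -8 - ½ = -17/2)
B(U, x) = 9*U
(B(v(-9), -516) - 304613) - 17163 = (9*(-17/2) - 304613) - 17163 = (-153/2 - 304613) - 17163 = -609379/2 - 17163 = -643705/2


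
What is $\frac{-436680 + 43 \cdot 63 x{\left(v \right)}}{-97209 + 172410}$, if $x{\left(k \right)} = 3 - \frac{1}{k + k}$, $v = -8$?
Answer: $- \frac{2284713}{401072} \approx -5.6965$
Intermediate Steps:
$x{\left(k \right)} = 3 - \frac{1}{2 k}$
$\frac{-436680 + 43 \cdot 63 x{\left(v \right)}}{-97209 + 172410} = \frac{-436680 + 43 \cdot 63 \left(3 - \frac{1}{2 \left(-8\right)}\right)}{-97209 + 172410} = \frac{-436680 + 2709 \left(3 - - \frac{1}{16}\right)}{75201} = \left(-436680 + 2709 \left(3 + \frac{1}{16}\right)\right) \frac{1}{75201} = \left(-436680 + 2709 \cdot \frac{49}{16}\right) \frac{1}{75201} = \left(-436680 + \frac{132741}{16}\right) \frac{1}{75201} = \left(- \frac{6854139}{16}\right) \frac{1}{75201} = - \frac{2284713}{401072}$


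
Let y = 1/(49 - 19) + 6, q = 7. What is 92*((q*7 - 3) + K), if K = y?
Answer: 71806/15 ≈ 4787.1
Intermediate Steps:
y = 181/30 (y = 1/30 + 6 = 181/30 ≈ 6.0333)
K = 181/30 ≈ 6.0333
92*((q*7 - 3) + K) = 92*((7*7 - 3) + 181/30) = 92*((49 - 3) + 181/30) = 92*(46 + 181/30) = 92*(1561/30) = 71806/15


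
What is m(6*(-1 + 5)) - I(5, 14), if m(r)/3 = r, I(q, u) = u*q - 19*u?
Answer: 268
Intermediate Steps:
I(q, u) = -19*u + q*u (I(q, u) = q*u - 19*u = -19*u + q*u)
m(r) = 3*r
m(6*(-1 + 5)) - I(5, 14) = 3*(6*(-1 + 5)) - 14*(-19 + 5) = 3*(6*4) - 14*(-14) = 3*24 - 1*(-196) = 72 + 196 = 268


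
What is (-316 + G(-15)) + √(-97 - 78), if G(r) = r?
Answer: -331 + 5*I*√7 ≈ -331.0 + 13.229*I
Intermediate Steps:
(-316 + G(-15)) + √(-97 - 78) = (-316 - 15) + √(-97 - 78) = -331 + √(-175) = -331 + 5*I*√7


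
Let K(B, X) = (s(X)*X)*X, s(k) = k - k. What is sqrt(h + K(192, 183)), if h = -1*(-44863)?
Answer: sqrt(44863) ≈ 211.81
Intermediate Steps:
s(k) = 0
K(B, X) = 0 (K(B, X) = (0*X)*X = 0*X = 0)
h = 44863
sqrt(h + K(192, 183)) = sqrt(44863 + 0) = sqrt(44863)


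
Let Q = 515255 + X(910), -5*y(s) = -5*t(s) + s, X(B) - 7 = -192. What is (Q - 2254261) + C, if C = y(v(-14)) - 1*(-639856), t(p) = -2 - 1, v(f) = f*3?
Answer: -5496648/5 ≈ -1.0993e+6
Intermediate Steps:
v(f) = 3*f
t(p) = -3
X(B) = -185 (X(B) = 7 - 192 = -185)
y(s) = -3 - s/5 (y(s) = -(-5*(-3) + s)/5 = -(15 + s)/5 = -3 - s/5)
Q = 515070 (Q = 515255 - 185 = 515070)
C = 3199307/5 (C = (-3 - 3*(-14)/5) - 1*(-639856) = (-3 - 1/5*(-42)) + 639856 = (-3 + 42/5) + 639856 = 27/5 + 639856 = 3199307/5 ≈ 6.3986e+5)
(Q - 2254261) + C = (515070 - 2254261) + 3199307/5 = -1739191 + 3199307/5 = -5496648/5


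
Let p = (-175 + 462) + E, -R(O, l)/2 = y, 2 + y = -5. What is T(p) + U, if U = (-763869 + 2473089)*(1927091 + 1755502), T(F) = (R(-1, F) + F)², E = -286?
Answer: 6294361607685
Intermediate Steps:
y = -7 (y = -2 - 5 = -7)
R(O, l) = 14 (R(O, l) = -2*(-7) = 14)
p = 1 (p = (-175 + 462) - 286 = 287 - 286 = 1)
T(F) = (14 + F)²
U = 6294361607460 (U = 1709220*3682593 = 6294361607460)
T(p) + U = (14 + 1)² + 6294361607460 = 15² + 6294361607460 = 225 + 6294361607460 = 6294361607685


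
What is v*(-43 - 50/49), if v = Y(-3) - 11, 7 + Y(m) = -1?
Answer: 40983/49 ≈ 836.39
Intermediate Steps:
Y(m) = -8 (Y(m) = -7 - 1 = -8)
v = -19 (v = -8 - 11 = -19)
v*(-43 - 50/49) = -19*(-43 - 50/49) = -19*(-2157/49) = 40983/49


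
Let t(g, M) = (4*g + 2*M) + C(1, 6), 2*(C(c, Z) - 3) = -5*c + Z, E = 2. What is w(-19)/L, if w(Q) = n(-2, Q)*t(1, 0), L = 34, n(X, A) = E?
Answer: 15/34 ≈ 0.44118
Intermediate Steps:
n(X, A) = 2
C(c, Z) = 3 + Z/2 - 5*c/2 (C(c, Z) = 3 + (-5*c + Z)/2 = 3 + (Z - 5*c)/2 = 3 + (Z/2 - 5*c/2) = 3 + Z/2 - 5*c/2)
t(g, M) = 7/2 + 2*M + 4*g (t(g, M) = (4*g + 2*M) + (3 + (½)*6 - 5/2*1) = (2*M + 4*g) + (3 + 3 - 5/2) = (2*M + 4*g) + 7/2 = 7/2 + 2*M + 4*g)
w(Q) = 15 (w(Q) = 2*(7/2 + 2*0 + 4*1) = 2*(7/2 + 0 + 4) = 2*(15/2) = 15)
w(-19)/L = 15/34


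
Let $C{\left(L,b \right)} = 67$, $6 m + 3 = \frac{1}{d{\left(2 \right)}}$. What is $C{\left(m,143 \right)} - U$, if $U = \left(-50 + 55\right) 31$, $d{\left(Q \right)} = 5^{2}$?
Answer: $-88$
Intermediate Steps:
$d{\left(Q \right)} = 25$
$m = - \frac{37}{75}$ ($m = - \frac{1}{2} + \frac{1}{6 \cdot 25} = - \frac{1}{2} + \frac{1}{6} \cdot \frac{1}{25} = - \frac{1}{2} + \frac{1}{150} = - \frac{37}{75} \approx -0.49333$)
$U = 155$ ($U = 5 \cdot 31 = 155$)
$C{\left(m,143 \right)} - U = 67 - 155 = -88$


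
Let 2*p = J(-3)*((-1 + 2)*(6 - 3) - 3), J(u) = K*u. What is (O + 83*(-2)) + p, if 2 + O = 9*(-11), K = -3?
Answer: -267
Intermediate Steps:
O = -101 (O = -2 + 9*(-11) = -2 - 99 = -101)
J(u) = -3*u
p = 0 (p = ((-3*(-3))*((-1 + 2)*(6 - 3) - 3))/2 = (9*(1*3 - 3))/2 = (9*(3 - 3))/2 = (9*0)/2 = (1/2)*0 = 0)
(O + 83*(-2)) + p = (-101 + 83*(-2)) + 0 = (-101 - 166) + 0 = -267 + 0 = -267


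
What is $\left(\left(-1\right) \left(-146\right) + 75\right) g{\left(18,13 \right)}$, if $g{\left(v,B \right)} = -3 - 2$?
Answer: $-1105$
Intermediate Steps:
$g{\left(v,B \right)} = -5$ ($g{\left(v,B \right)} = -3 - 2 = -5$)
$\left(\left(-1\right) \left(-146\right) + 75\right) g{\left(18,13 \right)} = \left(\left(-1\right) \left(-146\right) + 75\right) \left(-5\right) = \left(146 + 75\right) \left(-5\right) = 221 \left(-5\right) = -1105$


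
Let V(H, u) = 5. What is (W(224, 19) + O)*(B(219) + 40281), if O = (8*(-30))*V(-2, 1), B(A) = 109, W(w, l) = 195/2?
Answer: -44529975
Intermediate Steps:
W(w, l) = 195/2 (W(w, l) = 195*(½) = 195/2)
O = -1200 (O = (8*(-30))*5 = -240*5 = -1200)
(W(224, 19) + O)*(B(219) + 40281) = (195/2 - 1200)*(109 + 40281) = -2205/2*40390 = -44529975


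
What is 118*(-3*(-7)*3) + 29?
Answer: 7463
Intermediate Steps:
118*(-3*(-7)*3) + 29 = 118*(21*3) + 29 = 118*63 + 29 = 7434 + 29 = 7463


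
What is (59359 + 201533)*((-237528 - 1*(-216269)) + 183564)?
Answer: 42344076060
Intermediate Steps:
(59359 + 201533)*((-237528 - 1*(-216269)) + 183564) = 260892*((-237528 + 216269) + 183564) = 260892*(-21259 + 183564) = 260892*162305 = 42344076060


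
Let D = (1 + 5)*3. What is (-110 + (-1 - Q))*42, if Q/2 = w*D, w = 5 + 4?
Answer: -18270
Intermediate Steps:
w = 9
D = 18 (D = 6*3 = 18)
Q = 324 (Q = 2*(9*18) = 2*162 = 324)
(-110 + (-1 - Q))*42 = (-110 + (-1 - 1*324))*42 = (-110 + (-1 - 324))*42 = (-110 - 325)*42 = -435*42 = -18270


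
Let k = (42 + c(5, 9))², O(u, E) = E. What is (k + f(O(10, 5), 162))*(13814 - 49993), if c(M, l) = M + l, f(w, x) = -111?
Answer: -109441475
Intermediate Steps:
k = 3136 (k = (42 + (5 + 9))² = (42 + 14)² = 56² = 3136)
(k + f(O(10, 5), 162))*(13814 - 49993) = (3136 - 111)*(13814 - 49993) = 3025*(-36179) = -109441475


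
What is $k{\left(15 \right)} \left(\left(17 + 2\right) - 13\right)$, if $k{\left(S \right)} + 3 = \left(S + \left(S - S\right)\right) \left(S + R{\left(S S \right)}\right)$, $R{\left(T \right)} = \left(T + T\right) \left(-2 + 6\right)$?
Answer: $163332$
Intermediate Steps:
$R{\left(T \right)} = 8 T$ ($R{\left(T \right)} = 2 T 4 = 8 T$)
$k{\left(S \right)} = -3 + S \left(S + 8 S^{2}\right)$ ($k{\left(S \right)} = -3 + \left(S + \left(S - S\right)\right) \left(S + 8 S S\right) = -3 + \left(S + 0\right) \left(S + 8 S^{2}\right) = -3 + S \left(S + 8 S^{2}\right)$)
$k{\left(15 \right)} \left(\left(17 + 2\right) - 13\right) = \left(-3 + 15^{2} + 8 \cdot 15^{3}\right) \left(\left(17 + 2\right) - 13\right) = \left(-3 + 225 + 8 \cdot 3375\right) \left(19 - 13\right) = \left(-3 + 225 + 27000\right) 6 = 27222 \cdot 6 = 163332$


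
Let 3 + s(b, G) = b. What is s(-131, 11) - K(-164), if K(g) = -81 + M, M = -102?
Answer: 49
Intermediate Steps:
s(b, G) = -3 + b
K(g) = -183 (K(g) = -81 - 102 = -183)
s(-131, 11) - K(-164) = (-3 - 131) - 1*(-183) = -134 + 183 = 49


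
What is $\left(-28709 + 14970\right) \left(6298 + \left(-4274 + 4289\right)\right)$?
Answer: $-86734307$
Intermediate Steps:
$\left(-28709 + 14970\right) \left(6298 + \left(-4274 + 4289\right)\right) = - 13739 \left(6298 + 15\right) = \left(-13739\right) 6313 = -86734307$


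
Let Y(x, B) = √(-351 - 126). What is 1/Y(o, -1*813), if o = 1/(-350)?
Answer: -I*√53/159 ≈ -0.045787*I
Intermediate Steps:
o = -1/350 ≈ -0.0028571
Y(x, B) = 3*I*√53 (Y(x, B) = √(-477) = 3*I*√53)
1/Y(o, -1*813) = 1/(3*I*√53) = -I*√53/159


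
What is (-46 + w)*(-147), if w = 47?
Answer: -147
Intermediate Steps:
(-46 + w)*(-147) = (-46 + 47)*(-147) = 1*(-147) = -147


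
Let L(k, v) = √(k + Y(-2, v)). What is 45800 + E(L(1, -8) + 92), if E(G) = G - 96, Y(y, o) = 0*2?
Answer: 45797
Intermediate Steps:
Y(y, o) = 0
L(k, v) = √k (L(k, v) = √(k + 0) = √k)
E(G) = -96 + G
45800 + E(L(1, -8) + 92) = 45800 + (-96 + (√1 + 92)) = 45800 + (-96 + (1 + 92)) = 45800 + (-96 + 93) = 45800 - 3 = 45797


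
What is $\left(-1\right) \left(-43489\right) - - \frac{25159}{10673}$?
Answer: $\frac{464183256}{10673} \approx 43491.0$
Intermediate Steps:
$\left(-1\right) \left(-43489\right) - - \frac{25159}{10673} = 43489 - \left(-25159\right) \frac{1}{10673} = 43489 - - \frac{25159}{10673} = 43489 + \frac{25159}{10673} = \frac{464183256}{10673}$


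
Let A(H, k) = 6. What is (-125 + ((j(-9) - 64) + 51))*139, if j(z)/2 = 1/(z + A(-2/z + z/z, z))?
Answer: -57824/3 ≈ -19275.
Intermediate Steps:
j(z) = 2/(6 + z) (j(z) = 2/(z + 6) = 2/(6 + z))
(-125 + ((j(-9) - 64) + 51))*139 = (-125 + ((2/(6 - 9) - 64) + 51))*139 = (-125 + ((2/(-3) - 64) + 51))*139 = (-125 + ((2*(-⅓) - 64) + 51))*139 = (-125 + ((-⅔ - 64) + 51))*139 = (-125 + (-194/3 + 51))*139 = (-125 - 41/3)*139 = -416/3*139 = -57824/3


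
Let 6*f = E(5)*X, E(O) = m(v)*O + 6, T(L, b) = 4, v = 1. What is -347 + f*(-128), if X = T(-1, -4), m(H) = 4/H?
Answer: -7697/3 ≈ -2565.7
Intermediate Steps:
X = 4
E(O) = 6 + 4*O (E(O) = (4/1)*O + 6 = (4*1)*O + 6 = 4*O + 6 = 6 + 4*O)
f = 52/3 (f = ((6 + 4*5)*4)/6 = ((6 + 20)*4)/6 = (26*4)/6 = (1/6)*104 = 52/3 ≈ 17.333)
-347 + f*(-128) = -347 + (52/3)*(-128) = -347 - 6656/3 = -7697/3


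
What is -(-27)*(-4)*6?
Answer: -648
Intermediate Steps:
-(-27)*(-4)*6 = -9*12*6 = -108*6 = -648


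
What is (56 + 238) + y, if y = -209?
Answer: 85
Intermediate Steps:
(56 + 238) + y = (56 + 238) - 209 = 294 - 209 = 85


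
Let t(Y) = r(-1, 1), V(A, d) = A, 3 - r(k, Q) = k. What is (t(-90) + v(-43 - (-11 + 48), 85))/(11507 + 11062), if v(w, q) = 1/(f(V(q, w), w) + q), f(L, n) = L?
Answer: 227/1278910 ≈ 0.00017749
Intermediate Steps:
r(k, Q) = 3 - k
t(Y) = 4 (t(Y) = 3 - 1*(-1) = 3 + 1 = 4)
v(w, q) = 1/(2*q) (v(w, q) = 1/(q + q) = 1/(2*q))
(t(-90) + v(-43 - (-11 + 48), 85))/(11507 + 11062) = (4 + (½)/85)/(11507 + 11062) = (4 + (½)*(1/85))/22569 = (4 + 1/170)*(1/22569) = (681/170)*(1/22569) = 227/1278910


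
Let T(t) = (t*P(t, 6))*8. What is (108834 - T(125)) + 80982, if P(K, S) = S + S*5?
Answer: 153816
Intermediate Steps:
P(K, S) = 6*S (P(K, S) = S + 5*S = 6*S)
T(t) = 288*t (T(t) = (t*(6*6))*8 = (t*36)*8 = (36*t)*8 = 288*t)
(108834 - T(125)) + 80982 = (108834 - 288*125) + 80982 = (108834 - 1*36000) + 80982 = (108834 - 36000) + 80982 = 72834 + 80982 = 153816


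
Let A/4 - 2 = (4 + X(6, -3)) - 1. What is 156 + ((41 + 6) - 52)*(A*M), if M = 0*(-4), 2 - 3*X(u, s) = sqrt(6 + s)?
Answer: 156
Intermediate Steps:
X(u, s) = 2/3 - sqrt(6 + s)/3
M = 0
A = 68/3 - 4*sqrt(3)/3 (A = 8 + 4*((4 + (2/3 - sqrt(6 - 3)/3)) - 1) = 8 + 4*((4 + (2/3 - sqrt(3)/3)) - 1) = 8 + 4*((14/3 - sqrt(3)/3) - 1) = 8 + 4*(11/3 - sqrt(3)/3) = 8 + (44/3 - 4*sqrt(3)/3) = 68/3 - 4*sqrt(3)/3 ≈ 20.357)
156 + ((41 + 6) - 52)*(A*M) = 156 + ((41 + 6) - 52)*((68/3 - 4*sqrt(3)/3)*0) = 156 + (47 - 52)*0 = 156 - 5*0 = 156 + 0 = 156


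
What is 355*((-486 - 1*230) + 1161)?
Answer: 157975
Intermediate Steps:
355*((-486 - 1*230) + 1161) = 355*((-486 - 230) + 1161) = 355*(-716 + 1161) = 355*445 = 157975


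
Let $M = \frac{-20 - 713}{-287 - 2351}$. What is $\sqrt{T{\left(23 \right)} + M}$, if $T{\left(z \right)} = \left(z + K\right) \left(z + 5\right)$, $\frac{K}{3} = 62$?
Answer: $\frac{\sqrt{40726259142}}{2638} \approx 76.5$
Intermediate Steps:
$K = 186$ ($K = 3 \cdot 62 = 186$)
$T{\left(z \right)} = \left(5 + z\right) \left(186 + z\right)$ ($T{\left(z \right)} = \left(z + 186\right) \left(z + 5\right) = \left(186 + z\right) \left(5 + z\right) = \left(5 + z\right) \left(186 + z\right)$)
$M = \frac{733}{2638}$ ($M = - \frac{733}{-2638} = \left(-733\right) \left(- \frac{1}{2638}\right) = \frac{733}{2638} \approx 0.27786$)
$\sqrt{T{\left(23 \right)} + M} = \sqrt{\left(930 + 23^{2} + 191 \cdot 23\right) + \frac{733}{2638}} = \sqrt{\left(930 + 529 + 4393\right) + \frac{733}{2638}} = \sqrt{5852 + \frac{733}{2638}} = \sqrt{\frac{15438309}{2638}} = \frac{\sqrt{40726259142}}{2638}$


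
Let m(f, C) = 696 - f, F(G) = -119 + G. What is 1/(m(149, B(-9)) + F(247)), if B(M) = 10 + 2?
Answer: 1/675 ≈ 0.0014815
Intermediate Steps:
B(M) = 12
1/(m(149, B(-9)) + F(247)) = 1/((696 - 1*149) + (-119 + 247)) = 1/((696 - 149) + 128) = 1/(547 + 128) = 1/675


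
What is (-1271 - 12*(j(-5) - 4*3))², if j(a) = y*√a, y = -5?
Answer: 1252129 - 135240*I*√5 ≈ 1.2521e+6 - 3.0241e+5*I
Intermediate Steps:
j(a) = -5*√a
(-1271 - 12*(j(-5) - 4*3))² = (-1271 - 12*(-5*I*√5 - 4*3))² = (-1271 - 12*(-5*I*√5 - 12))² = (-1271 - 12*(-12 - 5*I*√5))² = (-1271 + (144 + 60*I*√5))² = (-1127 + 60*I*√5)²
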